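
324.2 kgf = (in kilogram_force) 324.2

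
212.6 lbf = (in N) 945.7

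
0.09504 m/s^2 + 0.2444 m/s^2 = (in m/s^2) 0.3394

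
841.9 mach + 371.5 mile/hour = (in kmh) 1.033e+06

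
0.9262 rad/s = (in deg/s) 53.07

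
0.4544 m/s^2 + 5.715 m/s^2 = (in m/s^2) 6.169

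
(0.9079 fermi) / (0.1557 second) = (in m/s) 5.831e-15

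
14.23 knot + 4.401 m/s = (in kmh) 42.2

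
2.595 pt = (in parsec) 2.967e-20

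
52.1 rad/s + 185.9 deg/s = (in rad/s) 55.34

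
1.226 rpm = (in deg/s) 7.356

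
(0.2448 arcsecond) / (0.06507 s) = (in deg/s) 0.001045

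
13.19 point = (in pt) 13.19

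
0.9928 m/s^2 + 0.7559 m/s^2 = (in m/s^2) 1.749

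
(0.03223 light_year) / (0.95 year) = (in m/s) 1.018e+07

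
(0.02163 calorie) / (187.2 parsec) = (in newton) 1.567e-20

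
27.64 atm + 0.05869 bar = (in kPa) 2806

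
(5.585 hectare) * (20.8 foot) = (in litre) 3.541e+08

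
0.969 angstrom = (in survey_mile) 6.021e-14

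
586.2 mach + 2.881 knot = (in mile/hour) 4.465e+05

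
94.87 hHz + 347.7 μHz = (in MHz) 0.009487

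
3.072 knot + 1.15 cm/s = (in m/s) 1.592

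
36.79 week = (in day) 257.5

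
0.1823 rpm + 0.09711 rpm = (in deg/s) 1.676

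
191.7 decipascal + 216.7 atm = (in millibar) 2.196e+05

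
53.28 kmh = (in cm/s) 1480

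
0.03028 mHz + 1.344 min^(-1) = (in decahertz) 0.002243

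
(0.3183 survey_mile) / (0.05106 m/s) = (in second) 1.003e+04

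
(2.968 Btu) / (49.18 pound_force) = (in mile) 0.008894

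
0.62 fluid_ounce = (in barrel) 0.0001153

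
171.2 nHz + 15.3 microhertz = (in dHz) 0.0001547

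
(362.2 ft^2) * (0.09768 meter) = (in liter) 3287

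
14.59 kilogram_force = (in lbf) 32.17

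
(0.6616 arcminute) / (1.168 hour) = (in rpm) 4.371e-07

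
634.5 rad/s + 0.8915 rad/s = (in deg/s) 3.641e+04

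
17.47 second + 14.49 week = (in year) 0.2779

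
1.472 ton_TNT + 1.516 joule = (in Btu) 5.837e+06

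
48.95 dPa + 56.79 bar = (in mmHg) 4.26e+04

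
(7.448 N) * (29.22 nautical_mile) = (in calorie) 9.633e+04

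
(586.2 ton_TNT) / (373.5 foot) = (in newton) 2.154e+10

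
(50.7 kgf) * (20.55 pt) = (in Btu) 0.003416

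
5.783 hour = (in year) 0.0006602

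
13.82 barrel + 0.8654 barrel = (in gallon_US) 616.8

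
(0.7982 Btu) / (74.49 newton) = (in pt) 3.205e+04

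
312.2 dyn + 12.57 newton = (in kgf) 1.282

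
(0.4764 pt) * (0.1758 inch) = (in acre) 1.854e-10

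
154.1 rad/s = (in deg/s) 8829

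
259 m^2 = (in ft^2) 2788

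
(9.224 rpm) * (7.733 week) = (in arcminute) 1.553e+10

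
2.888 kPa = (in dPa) 2.888e+04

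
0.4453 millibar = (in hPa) 0.4453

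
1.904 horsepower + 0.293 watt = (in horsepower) 1.904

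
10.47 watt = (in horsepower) 0.01404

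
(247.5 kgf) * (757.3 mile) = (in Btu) 2.804e+06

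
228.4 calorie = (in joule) 955.6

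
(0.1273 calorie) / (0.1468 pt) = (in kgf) 1049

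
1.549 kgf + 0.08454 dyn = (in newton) 15.19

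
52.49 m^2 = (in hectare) 0.005249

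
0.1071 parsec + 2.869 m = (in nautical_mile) 1.784e+12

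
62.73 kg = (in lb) 138.3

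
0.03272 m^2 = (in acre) 8.085e-06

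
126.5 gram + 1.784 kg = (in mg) 1.911e+06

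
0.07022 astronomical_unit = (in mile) 6.527e+06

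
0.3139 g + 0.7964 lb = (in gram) 361.6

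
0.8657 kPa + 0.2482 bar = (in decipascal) 2.569e+05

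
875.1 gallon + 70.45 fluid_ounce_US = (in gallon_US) 875.7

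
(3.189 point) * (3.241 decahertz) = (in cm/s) 3.646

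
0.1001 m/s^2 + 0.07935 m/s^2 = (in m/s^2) 0.1794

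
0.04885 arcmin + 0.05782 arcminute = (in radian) 3.103e-05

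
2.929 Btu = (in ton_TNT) 7.386e-07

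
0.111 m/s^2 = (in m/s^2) 0.111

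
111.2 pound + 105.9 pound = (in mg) 9.847e+07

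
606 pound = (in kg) 274.9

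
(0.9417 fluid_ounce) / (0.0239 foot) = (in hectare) 3.823e-07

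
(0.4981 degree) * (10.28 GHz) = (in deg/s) 5.12e+09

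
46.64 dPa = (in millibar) 0.04664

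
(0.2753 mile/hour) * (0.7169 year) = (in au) 1.86e-05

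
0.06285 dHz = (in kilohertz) 6.285e-06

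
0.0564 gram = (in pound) 0.0001243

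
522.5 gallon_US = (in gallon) 522.5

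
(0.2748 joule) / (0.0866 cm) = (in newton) 317.3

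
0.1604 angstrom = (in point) 4.547e-08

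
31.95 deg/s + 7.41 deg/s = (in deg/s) 39.36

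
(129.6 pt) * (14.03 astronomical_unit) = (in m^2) 9.596e+10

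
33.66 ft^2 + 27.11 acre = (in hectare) 10.97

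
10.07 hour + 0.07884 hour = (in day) 0.4229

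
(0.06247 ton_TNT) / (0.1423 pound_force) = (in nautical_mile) 2.23e+05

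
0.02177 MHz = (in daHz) 2177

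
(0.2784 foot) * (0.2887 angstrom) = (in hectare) 2.45e-16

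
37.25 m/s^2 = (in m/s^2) 37.25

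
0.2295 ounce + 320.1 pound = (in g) 1.452e+05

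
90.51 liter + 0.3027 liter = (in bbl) 0.5712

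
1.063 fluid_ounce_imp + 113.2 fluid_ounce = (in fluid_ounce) 114.2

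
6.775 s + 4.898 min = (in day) 0.00348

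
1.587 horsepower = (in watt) 1183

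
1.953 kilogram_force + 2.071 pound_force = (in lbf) 6.377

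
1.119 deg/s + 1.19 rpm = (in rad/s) 0.1441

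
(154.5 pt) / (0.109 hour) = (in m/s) 0.0001389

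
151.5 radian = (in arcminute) 5.208e+05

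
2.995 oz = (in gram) 84.91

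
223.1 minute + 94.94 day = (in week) 13.58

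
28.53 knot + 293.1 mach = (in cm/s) 9.982e+06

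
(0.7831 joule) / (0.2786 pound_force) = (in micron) 6.319e+05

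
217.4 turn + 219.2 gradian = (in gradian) 8.718e+04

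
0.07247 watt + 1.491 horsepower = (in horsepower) 1.491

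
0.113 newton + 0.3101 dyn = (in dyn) 1.13e+04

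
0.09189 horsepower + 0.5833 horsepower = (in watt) 503.5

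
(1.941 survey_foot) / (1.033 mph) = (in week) 2.118e-06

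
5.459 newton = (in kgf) 0.5567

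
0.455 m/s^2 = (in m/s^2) 0.455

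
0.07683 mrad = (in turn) 1.223e-05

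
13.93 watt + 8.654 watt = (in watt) 22.58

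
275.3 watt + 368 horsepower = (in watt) 2.747e+05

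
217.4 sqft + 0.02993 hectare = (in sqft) 3439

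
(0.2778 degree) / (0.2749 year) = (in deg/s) 3.204e-08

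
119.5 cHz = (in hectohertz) 0.01195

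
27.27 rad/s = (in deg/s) 1562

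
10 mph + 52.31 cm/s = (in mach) 0.01467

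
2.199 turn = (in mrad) 1.382e+04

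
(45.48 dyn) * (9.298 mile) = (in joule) 6.805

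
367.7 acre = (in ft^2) 1.602e+07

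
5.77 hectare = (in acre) 14.26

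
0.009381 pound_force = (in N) 0.04173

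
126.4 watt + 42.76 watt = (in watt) 169.2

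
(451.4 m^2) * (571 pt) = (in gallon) 2.402e+04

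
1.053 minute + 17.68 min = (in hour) 0.3122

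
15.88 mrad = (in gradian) 1.011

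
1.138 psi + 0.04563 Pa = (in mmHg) 58.85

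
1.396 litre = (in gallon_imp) 0.3071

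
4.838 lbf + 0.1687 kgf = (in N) 23.17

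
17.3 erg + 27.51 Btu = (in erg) 2.902e+11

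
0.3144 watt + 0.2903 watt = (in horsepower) 0.0008109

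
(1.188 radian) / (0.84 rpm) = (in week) 2.233e-05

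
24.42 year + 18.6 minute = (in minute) 1.284e+07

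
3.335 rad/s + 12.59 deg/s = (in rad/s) 3.555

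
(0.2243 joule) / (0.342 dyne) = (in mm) 6.558e+07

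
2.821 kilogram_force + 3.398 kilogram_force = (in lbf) 13.71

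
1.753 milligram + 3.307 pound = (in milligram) 1.5e+06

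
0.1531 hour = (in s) 551.2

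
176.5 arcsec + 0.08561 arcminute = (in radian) 0.0008806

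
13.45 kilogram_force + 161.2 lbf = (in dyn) 8.49e+07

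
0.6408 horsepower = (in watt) 477.8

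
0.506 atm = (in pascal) 5.127e+04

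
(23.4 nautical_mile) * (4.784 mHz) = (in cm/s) 2.073e+04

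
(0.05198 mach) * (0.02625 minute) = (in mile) 0.01732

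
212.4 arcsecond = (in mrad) 1.03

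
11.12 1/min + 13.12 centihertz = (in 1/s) 0.3165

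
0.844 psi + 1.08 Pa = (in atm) 0.05744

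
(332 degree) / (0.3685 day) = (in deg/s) 0.01043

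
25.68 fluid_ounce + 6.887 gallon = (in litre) 26.83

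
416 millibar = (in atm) 0.4106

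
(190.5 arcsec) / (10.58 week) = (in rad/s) 1.443e-10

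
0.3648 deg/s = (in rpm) 0.0608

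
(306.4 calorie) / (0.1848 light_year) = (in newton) 7.333e-13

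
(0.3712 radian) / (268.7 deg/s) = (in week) 1.309e-07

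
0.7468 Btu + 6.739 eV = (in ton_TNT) 1.883e-07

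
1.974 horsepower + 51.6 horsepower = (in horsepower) 53.57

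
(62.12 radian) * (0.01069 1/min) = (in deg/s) 0.6341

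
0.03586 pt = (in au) 8.456e-17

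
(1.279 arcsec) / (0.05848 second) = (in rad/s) 0.000106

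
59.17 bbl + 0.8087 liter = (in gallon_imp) 2069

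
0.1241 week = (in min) 1251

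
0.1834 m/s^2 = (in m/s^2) 0.1834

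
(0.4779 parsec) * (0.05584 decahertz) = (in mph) 1.842e+16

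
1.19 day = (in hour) 28.56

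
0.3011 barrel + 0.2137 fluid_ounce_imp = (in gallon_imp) 10.53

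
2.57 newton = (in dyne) 2.57e+05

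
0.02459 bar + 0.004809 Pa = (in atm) 0.02427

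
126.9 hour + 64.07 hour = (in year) 0.0218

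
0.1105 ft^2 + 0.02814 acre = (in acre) 0.02814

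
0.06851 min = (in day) 4.758e-05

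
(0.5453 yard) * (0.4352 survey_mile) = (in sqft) 3759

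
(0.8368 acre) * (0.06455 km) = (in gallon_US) 5.775e+07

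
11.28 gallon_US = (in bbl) 0.2686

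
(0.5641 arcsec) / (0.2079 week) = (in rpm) 2.077e-10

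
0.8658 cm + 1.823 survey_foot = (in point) 1600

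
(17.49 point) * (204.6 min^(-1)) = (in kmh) 0.07574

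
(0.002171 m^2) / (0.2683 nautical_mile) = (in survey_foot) 1.433e-05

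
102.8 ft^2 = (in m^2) 9.55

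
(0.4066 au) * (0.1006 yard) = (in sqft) 6.023e+10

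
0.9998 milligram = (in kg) 9.998e-07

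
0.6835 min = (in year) 1.3e-06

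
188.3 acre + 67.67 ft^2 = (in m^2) 7.62e+05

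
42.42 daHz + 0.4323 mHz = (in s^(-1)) 424.2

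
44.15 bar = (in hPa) 4.415e+04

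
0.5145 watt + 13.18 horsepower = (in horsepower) 13.18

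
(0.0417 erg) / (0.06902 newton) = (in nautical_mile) 3.262e-11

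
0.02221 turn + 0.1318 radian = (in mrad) 271.3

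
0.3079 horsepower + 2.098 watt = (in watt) 231.7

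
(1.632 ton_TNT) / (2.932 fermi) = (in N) 2.329e+24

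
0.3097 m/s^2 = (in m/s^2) 0.3097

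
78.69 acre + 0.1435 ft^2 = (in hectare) 31.84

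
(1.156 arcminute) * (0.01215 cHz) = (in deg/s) 2.341e-06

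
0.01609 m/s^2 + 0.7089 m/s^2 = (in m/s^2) 0.725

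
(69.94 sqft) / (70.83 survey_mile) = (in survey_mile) 3.542e-08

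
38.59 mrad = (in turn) 0.006142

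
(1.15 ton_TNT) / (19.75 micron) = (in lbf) 5.477e+13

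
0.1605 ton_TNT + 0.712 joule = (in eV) 4.191e+27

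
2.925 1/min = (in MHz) 4.875e-08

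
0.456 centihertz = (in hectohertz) 4.56e-05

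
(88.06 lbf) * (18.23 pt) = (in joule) 2.519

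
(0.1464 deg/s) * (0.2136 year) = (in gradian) 1.096e+06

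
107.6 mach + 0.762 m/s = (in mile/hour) 8.196e+04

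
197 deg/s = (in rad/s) 3.438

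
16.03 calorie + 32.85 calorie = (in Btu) 0.1938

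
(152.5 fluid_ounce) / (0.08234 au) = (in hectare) 3.661e-17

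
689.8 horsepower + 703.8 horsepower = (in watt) 1.039e+06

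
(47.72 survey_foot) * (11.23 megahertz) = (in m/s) 1.633e+08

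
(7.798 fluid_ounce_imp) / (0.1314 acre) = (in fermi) 4.167e+08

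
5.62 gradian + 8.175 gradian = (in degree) 12.42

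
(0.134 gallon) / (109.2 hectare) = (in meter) 4.645e-10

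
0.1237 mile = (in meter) 199.1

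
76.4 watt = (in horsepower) 0.1025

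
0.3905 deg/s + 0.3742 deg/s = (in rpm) 0.1275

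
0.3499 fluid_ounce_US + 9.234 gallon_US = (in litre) 34.96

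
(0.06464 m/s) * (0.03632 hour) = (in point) 2.396e+04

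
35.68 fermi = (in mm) 3.568e-11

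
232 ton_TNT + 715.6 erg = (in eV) 6.059e+30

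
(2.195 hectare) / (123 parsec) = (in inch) 2.277e-13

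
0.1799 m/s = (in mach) 0.0005283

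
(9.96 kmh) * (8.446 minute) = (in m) 1402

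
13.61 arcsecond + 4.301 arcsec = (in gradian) 0.005528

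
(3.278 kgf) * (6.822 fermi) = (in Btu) 2.079e-16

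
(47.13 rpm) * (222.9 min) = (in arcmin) 2.269e+08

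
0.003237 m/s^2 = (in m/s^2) 0.003237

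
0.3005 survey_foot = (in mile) 5.691e-05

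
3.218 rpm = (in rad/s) 0.337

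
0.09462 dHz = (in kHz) 9.462e-06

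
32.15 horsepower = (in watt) 2.397e+04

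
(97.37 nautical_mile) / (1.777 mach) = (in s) 298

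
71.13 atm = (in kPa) 7207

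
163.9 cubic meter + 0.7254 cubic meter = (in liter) 1.646e+05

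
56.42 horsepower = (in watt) 4.207e+04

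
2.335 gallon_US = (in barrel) 0.0556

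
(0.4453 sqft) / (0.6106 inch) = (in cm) 266.7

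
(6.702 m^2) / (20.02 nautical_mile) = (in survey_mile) 1.123e-07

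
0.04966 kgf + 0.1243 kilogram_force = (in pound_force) 0.3835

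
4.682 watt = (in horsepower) 0.006279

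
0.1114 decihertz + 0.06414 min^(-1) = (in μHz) 1.221e+04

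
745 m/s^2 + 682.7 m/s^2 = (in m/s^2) 1428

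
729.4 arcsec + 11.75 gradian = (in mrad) 188.1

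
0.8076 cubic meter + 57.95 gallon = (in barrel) 6.459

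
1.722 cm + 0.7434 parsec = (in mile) 1.425e+13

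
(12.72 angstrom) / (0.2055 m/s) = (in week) 1.023e-14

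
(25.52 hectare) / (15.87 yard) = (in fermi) 1.759e+19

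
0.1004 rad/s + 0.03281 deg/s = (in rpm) 0.9642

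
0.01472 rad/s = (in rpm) 0.1406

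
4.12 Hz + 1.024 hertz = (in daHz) 0.5144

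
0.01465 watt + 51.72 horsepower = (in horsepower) 51.72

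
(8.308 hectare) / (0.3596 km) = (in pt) 6.549e+05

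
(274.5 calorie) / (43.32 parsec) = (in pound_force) 1.932e-16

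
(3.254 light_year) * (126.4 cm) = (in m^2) 3.891e+16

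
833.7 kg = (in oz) 2.941e+04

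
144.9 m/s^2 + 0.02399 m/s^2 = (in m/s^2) 144.9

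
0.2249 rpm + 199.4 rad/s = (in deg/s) 1.143e+04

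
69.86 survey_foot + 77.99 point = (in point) 6.044e+04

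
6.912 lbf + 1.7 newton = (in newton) 32.45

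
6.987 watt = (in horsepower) 0.00937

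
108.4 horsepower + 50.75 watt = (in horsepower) 108.5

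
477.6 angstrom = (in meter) 4.776e-08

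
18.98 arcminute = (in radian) 0.005521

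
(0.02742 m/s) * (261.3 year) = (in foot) 7.413e+08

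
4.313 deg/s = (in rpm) 0.7188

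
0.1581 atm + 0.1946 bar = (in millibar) 354.8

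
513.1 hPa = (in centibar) 51.31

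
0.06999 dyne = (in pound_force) 1.573e-07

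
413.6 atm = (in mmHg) 3.143e+05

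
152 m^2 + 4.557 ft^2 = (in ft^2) 1641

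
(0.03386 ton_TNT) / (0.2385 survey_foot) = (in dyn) 1.949e+14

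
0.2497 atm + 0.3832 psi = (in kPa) 27.94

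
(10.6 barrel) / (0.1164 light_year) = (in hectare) 1.53e-19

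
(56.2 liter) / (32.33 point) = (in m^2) 4.928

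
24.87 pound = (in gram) 1.128e+04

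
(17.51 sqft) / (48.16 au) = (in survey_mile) 1.403e-16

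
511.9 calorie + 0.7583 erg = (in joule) 2142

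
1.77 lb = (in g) 802.9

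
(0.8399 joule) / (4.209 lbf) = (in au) 2.999e-13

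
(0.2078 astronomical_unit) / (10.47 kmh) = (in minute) 1.781e+08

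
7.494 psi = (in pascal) 5.167e+04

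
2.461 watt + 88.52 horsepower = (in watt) 6.601e+04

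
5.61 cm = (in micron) 5.61e+04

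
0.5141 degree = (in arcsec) 1851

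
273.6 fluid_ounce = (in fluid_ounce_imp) 284.8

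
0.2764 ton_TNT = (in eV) 7.218e+27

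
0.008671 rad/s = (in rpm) 0.0828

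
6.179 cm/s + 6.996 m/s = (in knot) 13.72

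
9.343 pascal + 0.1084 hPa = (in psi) 0.002927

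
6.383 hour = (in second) 2.298e+04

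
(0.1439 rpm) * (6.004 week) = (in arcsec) 1.129e+10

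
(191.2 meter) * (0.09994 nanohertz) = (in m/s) 1.911e-08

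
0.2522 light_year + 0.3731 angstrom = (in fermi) 2.386e+30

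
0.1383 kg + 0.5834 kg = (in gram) 721.7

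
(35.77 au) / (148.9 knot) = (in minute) 1.164e+09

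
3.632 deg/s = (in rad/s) 0.06339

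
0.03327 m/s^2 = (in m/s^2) 0.03327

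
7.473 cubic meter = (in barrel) 47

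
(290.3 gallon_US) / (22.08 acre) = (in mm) 0.0123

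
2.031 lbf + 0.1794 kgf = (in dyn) 1.079e+06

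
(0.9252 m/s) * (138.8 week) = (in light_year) 8.209e-09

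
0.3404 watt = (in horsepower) 0.0004565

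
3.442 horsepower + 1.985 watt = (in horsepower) 3.445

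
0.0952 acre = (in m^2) 385.3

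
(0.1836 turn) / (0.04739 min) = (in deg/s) 23.25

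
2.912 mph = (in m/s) 1.302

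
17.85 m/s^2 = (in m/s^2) 17.85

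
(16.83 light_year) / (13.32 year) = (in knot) 7.368e+08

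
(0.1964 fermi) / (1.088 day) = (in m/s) 2.089e-21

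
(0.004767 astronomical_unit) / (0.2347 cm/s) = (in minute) 5.064e+09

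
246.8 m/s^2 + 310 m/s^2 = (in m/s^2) 556.8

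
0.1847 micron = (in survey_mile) 1.148e-10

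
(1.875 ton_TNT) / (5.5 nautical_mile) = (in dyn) 7.702e+10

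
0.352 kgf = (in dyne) 3.452e+05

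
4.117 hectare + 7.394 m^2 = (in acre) 10.18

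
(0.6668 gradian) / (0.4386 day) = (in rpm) 2.639e-06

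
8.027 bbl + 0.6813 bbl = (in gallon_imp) 304.5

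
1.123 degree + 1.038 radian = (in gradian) 67.33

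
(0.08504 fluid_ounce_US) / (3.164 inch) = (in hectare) 3.129e-09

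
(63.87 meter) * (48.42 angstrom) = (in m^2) 3.093e-07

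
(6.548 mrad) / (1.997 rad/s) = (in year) 1.04e-10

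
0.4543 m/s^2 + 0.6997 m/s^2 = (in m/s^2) 1.154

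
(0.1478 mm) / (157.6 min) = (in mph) 3.496e-08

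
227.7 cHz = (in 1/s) 2.277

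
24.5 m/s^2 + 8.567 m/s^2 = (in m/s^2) 33.07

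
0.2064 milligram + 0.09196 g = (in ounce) 0.003251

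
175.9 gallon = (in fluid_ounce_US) 2.252e+04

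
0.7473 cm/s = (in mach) 2.195e-05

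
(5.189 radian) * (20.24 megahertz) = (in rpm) 1.003e+09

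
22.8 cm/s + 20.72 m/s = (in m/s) 20.95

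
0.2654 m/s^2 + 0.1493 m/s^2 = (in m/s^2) 0.4147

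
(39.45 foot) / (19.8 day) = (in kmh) 2.53e-05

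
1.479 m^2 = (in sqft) 15.92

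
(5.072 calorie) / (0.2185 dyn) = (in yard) 1.062e+07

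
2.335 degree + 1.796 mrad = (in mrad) 42.55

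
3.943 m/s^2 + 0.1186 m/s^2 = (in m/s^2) 4.062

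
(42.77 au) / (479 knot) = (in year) 823.3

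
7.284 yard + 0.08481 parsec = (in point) 7.418e+18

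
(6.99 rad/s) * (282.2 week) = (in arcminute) 4.101e+12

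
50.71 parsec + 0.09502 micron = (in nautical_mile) 8.449e+14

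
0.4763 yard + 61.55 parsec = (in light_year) 200.7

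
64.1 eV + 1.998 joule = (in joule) 1.998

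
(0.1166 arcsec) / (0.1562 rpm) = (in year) 1.096e-12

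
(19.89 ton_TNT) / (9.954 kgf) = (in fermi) 8.525e+23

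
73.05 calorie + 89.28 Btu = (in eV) 5.898e+23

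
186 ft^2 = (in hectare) 0.001728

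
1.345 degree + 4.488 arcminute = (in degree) 1.42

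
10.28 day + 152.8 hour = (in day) 16.65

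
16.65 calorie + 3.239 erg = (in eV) 4.348e+20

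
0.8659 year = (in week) 45.15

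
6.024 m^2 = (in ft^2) 64.84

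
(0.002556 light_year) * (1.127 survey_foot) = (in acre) 2.053e+09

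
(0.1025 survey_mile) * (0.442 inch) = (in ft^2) 19.93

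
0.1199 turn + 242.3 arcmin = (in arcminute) 2832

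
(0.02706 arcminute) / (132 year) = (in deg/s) 1.083e-13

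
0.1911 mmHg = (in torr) 0.1911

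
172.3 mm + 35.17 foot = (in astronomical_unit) 7.281e-11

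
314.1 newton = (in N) 314.1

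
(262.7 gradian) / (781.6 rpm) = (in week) 8.336e-08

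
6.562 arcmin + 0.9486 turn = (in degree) 341.6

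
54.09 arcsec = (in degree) 0.01503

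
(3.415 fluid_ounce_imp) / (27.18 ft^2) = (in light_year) 4.062e-21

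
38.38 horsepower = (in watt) 2.862e+04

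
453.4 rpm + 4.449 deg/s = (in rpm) 454.1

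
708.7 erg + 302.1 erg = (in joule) 0.0001011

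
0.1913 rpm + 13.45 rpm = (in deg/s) 81.85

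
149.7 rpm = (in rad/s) 15.68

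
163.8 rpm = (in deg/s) 982.8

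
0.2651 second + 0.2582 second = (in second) 0.5233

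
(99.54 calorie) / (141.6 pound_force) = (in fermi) 6.612e+14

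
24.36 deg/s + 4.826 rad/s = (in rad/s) 5.251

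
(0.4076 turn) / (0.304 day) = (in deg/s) 0.005587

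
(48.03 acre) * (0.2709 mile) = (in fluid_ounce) 2.865e+12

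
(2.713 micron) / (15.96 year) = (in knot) 1.048e-14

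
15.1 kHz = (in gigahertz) 1.51e-05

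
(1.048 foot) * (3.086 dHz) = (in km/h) 0.3549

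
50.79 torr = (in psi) 0.9821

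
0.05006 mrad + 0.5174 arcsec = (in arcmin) 0.1807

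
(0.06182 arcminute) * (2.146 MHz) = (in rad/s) 38.59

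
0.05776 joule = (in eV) 3.605e+17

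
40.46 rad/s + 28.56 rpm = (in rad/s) 43.45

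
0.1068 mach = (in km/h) 130.9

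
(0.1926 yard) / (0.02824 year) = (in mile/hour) 4.424e-07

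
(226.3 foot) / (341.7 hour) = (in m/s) 5.607e-05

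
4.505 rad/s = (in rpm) 43.02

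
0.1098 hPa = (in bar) 0.0001098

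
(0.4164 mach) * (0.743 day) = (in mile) 5656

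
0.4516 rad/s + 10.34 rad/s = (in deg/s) 618.3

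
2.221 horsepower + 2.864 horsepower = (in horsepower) 5.085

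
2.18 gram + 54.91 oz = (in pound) 3.437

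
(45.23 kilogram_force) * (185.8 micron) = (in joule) 0.08241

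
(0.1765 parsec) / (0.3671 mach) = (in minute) 7.262e+11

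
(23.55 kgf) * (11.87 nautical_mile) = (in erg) 5.077e+13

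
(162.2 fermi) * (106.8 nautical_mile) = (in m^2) 3.208e-08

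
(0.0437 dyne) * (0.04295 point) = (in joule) 6.621e-12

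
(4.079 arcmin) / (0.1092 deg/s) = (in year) 1.974e-08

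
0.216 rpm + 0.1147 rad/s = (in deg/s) 7.868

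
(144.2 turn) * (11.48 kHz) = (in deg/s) 5.959e+08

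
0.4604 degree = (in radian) 0.008035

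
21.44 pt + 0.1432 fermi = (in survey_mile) 4.7e-06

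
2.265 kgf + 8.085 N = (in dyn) 3.03e+06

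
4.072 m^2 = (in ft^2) 43.83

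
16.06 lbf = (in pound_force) 16.06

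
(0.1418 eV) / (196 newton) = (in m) 1.159e-22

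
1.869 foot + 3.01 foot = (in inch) 58.55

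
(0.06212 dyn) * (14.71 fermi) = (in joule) 9.138e-21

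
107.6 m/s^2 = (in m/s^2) 107.6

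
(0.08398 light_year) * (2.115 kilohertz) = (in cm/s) 1.68e+20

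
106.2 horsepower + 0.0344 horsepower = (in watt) 7.922e+04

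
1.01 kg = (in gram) 1010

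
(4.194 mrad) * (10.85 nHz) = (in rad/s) 4.55e-11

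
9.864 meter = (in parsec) 3.197e-16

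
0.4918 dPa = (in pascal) 0.04918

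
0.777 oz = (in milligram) 2.203e+04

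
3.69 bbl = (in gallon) 155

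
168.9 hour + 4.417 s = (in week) 1.005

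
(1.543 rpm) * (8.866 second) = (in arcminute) 4925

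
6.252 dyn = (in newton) 6.252e-05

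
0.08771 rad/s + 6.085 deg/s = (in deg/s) 11.11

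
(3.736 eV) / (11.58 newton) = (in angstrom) 5.169e-10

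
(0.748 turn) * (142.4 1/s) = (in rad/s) 669.3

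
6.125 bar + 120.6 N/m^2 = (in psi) 88.85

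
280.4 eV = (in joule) 4.493e-17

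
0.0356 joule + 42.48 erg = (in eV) 2.222e+17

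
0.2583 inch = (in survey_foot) 0.02152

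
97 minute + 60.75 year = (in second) 1.916e+09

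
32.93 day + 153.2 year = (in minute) 8.057e+07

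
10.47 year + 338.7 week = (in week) 884.6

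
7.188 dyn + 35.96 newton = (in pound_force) 8.084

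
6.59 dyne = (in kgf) 6.72e-06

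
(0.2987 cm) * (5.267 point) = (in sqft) 5.974e-05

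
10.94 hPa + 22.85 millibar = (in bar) 0.03379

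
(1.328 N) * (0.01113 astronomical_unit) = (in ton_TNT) 0.5285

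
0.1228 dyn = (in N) 1.228e-06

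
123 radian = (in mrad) 1.23e+05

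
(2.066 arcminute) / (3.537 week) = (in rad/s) 2.809e-10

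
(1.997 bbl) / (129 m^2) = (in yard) 0.002692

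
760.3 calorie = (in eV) 1.985e+22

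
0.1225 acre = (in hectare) 0.04957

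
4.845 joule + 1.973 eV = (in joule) 4.845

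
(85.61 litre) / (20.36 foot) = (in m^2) 0.0138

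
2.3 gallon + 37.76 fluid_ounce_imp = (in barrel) 0.06151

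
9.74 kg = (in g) 9740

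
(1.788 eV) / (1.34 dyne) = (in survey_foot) 7.014e-14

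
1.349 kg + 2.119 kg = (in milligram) 3.468e+06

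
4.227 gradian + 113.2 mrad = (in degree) 10.29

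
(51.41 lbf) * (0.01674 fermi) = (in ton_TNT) 9.15e-25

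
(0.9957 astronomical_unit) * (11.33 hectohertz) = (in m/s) 1.688e+14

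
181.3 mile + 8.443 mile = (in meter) 3.054e+05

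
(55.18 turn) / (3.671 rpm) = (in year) 2.86e-05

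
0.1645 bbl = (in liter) 26.15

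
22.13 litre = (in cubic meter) 0.02213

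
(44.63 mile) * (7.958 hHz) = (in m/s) 5.716e+07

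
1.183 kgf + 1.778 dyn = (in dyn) 1.16e+06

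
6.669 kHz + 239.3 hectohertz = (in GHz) 3.06e-05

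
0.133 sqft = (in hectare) 1.236e-06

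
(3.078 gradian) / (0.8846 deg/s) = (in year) 9.93e-08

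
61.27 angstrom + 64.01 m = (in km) 0.06401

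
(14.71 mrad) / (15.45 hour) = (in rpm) 2.526e-06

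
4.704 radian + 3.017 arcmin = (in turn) 0.7488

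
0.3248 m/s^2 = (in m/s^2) 0.3248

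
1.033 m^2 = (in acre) 0.0002553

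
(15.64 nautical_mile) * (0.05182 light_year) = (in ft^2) 1.529e+20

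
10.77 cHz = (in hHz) 0.001077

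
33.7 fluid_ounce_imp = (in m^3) 0.0009575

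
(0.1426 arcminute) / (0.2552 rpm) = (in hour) 4.312e-07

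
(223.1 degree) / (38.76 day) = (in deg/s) 6.662e-05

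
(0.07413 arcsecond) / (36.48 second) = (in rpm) 9.408e-08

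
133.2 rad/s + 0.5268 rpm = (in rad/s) 133.3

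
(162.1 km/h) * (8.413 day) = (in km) 3.273e+04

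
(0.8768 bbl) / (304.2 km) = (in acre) 1.132e-10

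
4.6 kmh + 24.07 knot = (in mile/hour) 30.56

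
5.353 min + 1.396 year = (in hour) 1.223e+04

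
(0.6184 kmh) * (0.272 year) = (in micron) 1.473e+12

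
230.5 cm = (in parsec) 7.47e-17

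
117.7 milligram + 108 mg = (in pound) 0.0004976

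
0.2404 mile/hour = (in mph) 0.2404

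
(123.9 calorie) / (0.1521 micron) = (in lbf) 7.662e+08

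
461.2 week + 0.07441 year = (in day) 3256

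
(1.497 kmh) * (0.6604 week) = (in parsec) 5.383e-12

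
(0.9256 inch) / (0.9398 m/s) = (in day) 2.895e-07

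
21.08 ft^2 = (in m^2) 1.958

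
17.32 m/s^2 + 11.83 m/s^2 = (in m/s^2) 29.15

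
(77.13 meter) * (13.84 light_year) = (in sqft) 1.087e+20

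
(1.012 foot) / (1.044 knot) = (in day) 6.647e-06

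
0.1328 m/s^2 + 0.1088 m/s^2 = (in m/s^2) 0.2416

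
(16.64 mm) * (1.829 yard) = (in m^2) 0.02783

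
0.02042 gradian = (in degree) 0.01838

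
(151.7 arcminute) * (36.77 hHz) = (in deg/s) 9297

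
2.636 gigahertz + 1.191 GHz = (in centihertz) 3.827e+11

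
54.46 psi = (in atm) 3.706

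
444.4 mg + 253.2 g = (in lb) 0.5592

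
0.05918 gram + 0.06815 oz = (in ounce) 0.07024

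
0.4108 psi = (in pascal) 2832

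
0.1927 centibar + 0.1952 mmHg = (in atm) 0.002159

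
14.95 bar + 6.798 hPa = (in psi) 216.9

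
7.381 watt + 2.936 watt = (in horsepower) 0.01384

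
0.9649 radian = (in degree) 55.28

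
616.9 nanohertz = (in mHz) 0.0006169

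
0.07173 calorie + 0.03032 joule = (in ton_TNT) 7.898e-11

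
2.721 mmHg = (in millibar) 3.628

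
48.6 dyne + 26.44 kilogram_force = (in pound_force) 58.29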